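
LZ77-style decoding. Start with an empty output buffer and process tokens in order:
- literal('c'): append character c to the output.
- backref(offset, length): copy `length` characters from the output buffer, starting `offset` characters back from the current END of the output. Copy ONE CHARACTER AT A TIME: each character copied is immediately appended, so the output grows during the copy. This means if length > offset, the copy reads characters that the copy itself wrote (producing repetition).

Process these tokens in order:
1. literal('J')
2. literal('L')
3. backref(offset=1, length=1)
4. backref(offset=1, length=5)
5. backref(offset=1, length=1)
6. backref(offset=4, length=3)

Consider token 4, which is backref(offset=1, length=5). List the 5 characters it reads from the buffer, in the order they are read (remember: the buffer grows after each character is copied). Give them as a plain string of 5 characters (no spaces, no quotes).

Token 1: literal('J'). Output: "J"
Token 2: literal('L'). Output: "JL"
Token 3: backref(off=1, len=1). Copied 'L' from pos 1. Output: "JLL"
Token 4: backref(off=1, len=5). Buffer before: "JLL" (len 3)
  byte 1: read out[2]='L', append. Buffer now: "JLLL"
  byte 2: read out[3]='L', append. Buffer now: "JLLLL"
  byte 3: read out[4]='L', append. Buffer now: "JLLLLL"
  byte 4: read out[5]='L', append. Buffer now: "JLLLLLL"
  byte 5: read out[6]='L', append. Buffer now: "JLLLLLLL"

Answer: LLLLL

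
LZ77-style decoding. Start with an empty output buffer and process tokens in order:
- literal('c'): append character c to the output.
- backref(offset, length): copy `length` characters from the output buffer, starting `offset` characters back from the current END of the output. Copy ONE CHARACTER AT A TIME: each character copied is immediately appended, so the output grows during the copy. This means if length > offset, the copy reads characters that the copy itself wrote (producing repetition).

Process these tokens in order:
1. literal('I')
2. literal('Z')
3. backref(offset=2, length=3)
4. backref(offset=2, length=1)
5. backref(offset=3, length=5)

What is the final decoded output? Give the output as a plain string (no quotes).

Token 1: literal('I'). Output: "I"
Token 2: literal('Z'). Output: "IZ"
Token 3: backref(off=2, len=3) (overlapping!). Copied 'IZI' from pos 0. Output: "IZIZI"
Token 4: backref(off=2, len=1). Copied 'Z' from pos 3. Output: "IZIZIZ"
Token 5: backref(off=3, len=5) (overlapping!). Copied 'ZIZZI' from pos 3. Output: "IZIZIZZIZZI"

Answer: IZIZIZZIZZI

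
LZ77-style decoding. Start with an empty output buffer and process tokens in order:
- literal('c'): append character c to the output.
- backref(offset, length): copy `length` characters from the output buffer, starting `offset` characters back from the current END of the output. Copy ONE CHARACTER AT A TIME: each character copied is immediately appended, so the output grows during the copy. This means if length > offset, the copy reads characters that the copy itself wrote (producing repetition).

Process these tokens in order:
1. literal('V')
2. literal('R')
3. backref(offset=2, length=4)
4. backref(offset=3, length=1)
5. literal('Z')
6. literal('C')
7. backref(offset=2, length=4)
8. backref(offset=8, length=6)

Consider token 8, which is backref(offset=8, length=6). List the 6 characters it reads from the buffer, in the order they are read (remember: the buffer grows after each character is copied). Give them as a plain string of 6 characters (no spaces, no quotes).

Answer: RRZCZC

Derivation:
Token 1: literal('V'). Output: "V"
Token 2: literal('R'). Output: "VR"
Token 3: backref(off=2, len=4) (overlapping!). Copied 'VRVR' from pos 0. Output: "VRVRVR"
Token 4: backref(off=3, len=1). Copied 'R' from pos 3. Output: "VRVRVRR"
Token 5: literal('Z'). Output: "VRVRVRRZ"
Token 6: literal('C'). Output: "VRVRVRRZC"
Token 7: backref(off=2, len=4) (overlapping!). Copied 'ZCZC' from pos 7. Output: "VRVRVRRZCZCZC"
Token 8: backref(off=8, len=6). Buffer before: "VRVRVRRZCZCZC" (len 13)
  byte 1: read out[5]='R', append. Buffer now: "VRVRVRRZCZCZCR"
  byte 2: read out[6]='R', append. Buffer now: "VRVRVRRZCZCZCRR"
  byte 3: read out[7]='Z', append. Buffer now: "VRVRVRRZCZCZCRRZ"
  byte 4: read out[8]='C', append. Buffer now: "VRVRVRRZCZCZCRRZC"
  byte 5: read out[9]='Z', append. Buffer now: "VRVRVRRZCZCZCRRZCZ"
  byte 6: read out[10]='C', append. Buffer now: "VRVRVRRZCZCZCRRZCZC"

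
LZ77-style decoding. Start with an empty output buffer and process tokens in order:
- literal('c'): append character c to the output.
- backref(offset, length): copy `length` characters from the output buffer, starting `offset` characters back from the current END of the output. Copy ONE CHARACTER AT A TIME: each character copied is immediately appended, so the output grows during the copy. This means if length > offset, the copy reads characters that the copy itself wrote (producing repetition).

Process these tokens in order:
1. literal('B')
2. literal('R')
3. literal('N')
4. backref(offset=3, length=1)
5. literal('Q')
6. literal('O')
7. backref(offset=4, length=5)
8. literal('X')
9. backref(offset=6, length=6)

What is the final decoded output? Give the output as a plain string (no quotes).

Answer: BRNBQONBQONXNBQONX

Derivation:
Token 1: literal('B'). Output: "B"
Token 2: literal('R'). Output: "BR"
Token 3: literal('N'). Output: "BRN"
Token 4: backref(off=3, len=1). Copied 'B' from pos 0. Output: "BRNB"
Token 5: literal('Q'). Output: "BRNBQ"
Token 6: literal('O'). Output: "BRNBQO"
Token 7: backref(off=4, len=5) (overlapping!). Copied 'NBQON' from pos 2. Output: "BRNBQONBQON"
Token 8: literal('X'). Output: "BRNBQONBQONX"
Token 9: backref(off=6, len=6). Copied 'NBQONX' from pos 6. Output: "BRNBQONBQONXNBQONX"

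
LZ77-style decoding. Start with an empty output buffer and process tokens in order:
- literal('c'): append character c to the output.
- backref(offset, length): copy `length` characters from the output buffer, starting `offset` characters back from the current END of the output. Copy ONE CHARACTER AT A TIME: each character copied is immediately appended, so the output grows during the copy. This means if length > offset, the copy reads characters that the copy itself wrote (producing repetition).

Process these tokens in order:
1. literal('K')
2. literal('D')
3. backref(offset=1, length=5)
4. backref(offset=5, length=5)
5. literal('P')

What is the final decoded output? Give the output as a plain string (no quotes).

Token 1: literal('K'). Output: "K"
Token 2: literal('D'). Output: "KD"
Token 3: backref(off=1, len=5) (overlapping!). Copied 'DDDDD' from pos 1. Output: "KDDDDDD"
Token 4: backref(off=5, len=5). Copied 'DDDDD' from pos 2. Output: "KDDDDDDDDDDD"
Token 5: literal('P'). Output: "KDDDDDDDDDDDP"

Answer: KDDDDDDDDDDDP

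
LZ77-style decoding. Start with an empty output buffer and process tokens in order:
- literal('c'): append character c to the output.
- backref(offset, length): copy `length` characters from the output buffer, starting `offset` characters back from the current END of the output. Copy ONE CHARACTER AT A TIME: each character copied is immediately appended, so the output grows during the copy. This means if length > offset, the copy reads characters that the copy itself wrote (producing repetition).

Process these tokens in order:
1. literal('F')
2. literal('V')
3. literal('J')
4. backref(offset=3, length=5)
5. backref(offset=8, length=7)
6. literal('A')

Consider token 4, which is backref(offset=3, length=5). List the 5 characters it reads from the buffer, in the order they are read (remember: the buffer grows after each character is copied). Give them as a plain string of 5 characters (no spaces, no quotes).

Answer: FVJFV

Derivation:
Token 1: literal('F'). Output: "F"
Token 2: literal('V'). Output: "FV"
Token 3: literal('J'). Output: "FVJ"
Token 4: backref(off=3, len=5). Buffer before: "FVJ" (len 3)
  byte 1: read out[0]='F', append. Buffer now: "FVJF"
  byte 2: read out[1]='V', append. Buffer now: "FVJFV"
  byte 3: read out[2]='J', append. Buffer now: "FVJFVJ"
  byte 4: read out[3]='F', append. Buffer now: "FVJFVJF"
  byte 5: read out[4]='V', append. Buffer now: "FVJFVJFV"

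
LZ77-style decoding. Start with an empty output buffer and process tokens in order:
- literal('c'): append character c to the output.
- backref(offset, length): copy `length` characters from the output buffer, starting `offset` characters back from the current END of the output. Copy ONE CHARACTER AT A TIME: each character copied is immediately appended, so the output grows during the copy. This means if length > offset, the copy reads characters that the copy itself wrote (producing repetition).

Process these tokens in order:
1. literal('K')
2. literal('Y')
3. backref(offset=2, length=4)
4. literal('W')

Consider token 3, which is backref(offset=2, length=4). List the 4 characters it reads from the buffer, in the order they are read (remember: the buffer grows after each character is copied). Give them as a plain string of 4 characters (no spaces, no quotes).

Token 1: literal('K'). Output: "K"
Token 2: literal('Y'). Output: "KY"
Token 3: backref(off=2, len=4). Buffer before: "KY" (len 2)
  byte 1: read out[0]='K', append. Buffer now: "KYK"
  byte 2: read out[1]='Y', append. Buffer now: "KYKY"
  byte 3: read out[2]='K', append. Buffer now: "KYKYK"
  byte 4: read out[3]='Y', append. Buffer now: "KYKYKY"

Answer: KYKY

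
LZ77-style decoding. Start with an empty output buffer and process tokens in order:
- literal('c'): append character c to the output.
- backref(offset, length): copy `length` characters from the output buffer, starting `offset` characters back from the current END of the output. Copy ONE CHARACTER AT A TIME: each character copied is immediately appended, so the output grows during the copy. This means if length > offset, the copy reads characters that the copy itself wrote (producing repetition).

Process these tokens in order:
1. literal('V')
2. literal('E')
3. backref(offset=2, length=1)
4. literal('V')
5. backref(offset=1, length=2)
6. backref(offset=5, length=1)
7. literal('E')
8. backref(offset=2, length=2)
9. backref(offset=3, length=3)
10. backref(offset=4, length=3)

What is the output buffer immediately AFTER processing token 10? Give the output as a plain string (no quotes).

Answer: VEVVVVEEEEEEEEEE

Derivation:
Token 1: literal('V'). Output: "V"
Token 2: literal('E'). Output: "VE"
Token 3: backref(off=2, len=1). Copied 'V' from pos 0. Output: "VEV"
Token 4: literal('V'). Output: "VEVV"
Token 5: backref(off=1, len=2) (overlapping!). Copied 'VV' from pos 3. Output: "VEVVVV"
Token 6: backref(off=5, len=1). Copied 'E' from pos 1. Output: "VEVVVVE"
Token 7: literal('E'). Output: "VEVVVVEE"
Token 8: backref(off=2, len=2). Copied 'EE' from pos 6. Output: "VEVVVVEEEE"
Token 9: backref(off=3, len=3). Copied 'EEE' from pos 7. Output: "VEVVVVEEEEEEE"
Token 10: backref(off=4, len=3). Copied 'EEE' from pos 9. Output: "VEVVVVEEEEEEEEEE"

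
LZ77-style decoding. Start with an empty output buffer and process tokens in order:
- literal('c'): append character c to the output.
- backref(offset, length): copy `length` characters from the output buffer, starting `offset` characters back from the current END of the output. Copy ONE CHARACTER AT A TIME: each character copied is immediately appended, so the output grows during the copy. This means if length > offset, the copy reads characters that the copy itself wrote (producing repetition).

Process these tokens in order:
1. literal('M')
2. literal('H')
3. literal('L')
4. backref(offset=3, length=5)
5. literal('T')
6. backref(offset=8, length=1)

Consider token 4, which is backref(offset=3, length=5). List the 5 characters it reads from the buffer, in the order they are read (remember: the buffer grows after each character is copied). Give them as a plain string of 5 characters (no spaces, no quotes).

Answer: MHLMH

Derivation:
Token 1: literal('M'). Output: "M"
Token 2: literal('H'). Output: "MH"
Token 3: literal('L'). Output: "MHL"
Token 4: backref(off=3, len=5). Buffer before: "MHL" (len 3)
  byte 1: read out[0]='M', append. Buffer now: "MHLM"
  byte 2: read out[1]='H', append. Buffer now: "MHLMH"
  byte 3: read out[2]='L', append. Buffer now: "MHLMHL"
  byte 4: read out[3]='M', append. Buffer now: "MHLMHLM"
  byte 5: read out[4]='H', append. Buffer now: "MHLMHLMH"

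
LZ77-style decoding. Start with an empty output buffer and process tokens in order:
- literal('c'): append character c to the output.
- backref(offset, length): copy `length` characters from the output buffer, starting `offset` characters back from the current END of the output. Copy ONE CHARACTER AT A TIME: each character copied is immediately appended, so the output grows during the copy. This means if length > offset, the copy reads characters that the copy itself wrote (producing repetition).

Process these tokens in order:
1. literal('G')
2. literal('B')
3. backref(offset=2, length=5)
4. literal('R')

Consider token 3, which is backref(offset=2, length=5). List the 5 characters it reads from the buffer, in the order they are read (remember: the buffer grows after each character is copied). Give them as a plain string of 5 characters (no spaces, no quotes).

Token 1: literal('G'). Output: "G"
Token 2: literal('B'). Output: "GB"
Token 3: backref(off=2, len=5). Buffer before: "GB" (len 2)
  byte 1: read out[0]='G', append. Buffer now: "GBG"
  byte 2: read out[1]='B', append. Buffer now: "GBGB"
  byte 3: read out[2]='G', append. Buffer now: "GBGBG"
  byte 4: read out[3]='B', append. Buffer now: "GBGBGB"
  byte 5: read out[4]='G', append. Buffer now: "GBGBGBG"

Answer: GBGBG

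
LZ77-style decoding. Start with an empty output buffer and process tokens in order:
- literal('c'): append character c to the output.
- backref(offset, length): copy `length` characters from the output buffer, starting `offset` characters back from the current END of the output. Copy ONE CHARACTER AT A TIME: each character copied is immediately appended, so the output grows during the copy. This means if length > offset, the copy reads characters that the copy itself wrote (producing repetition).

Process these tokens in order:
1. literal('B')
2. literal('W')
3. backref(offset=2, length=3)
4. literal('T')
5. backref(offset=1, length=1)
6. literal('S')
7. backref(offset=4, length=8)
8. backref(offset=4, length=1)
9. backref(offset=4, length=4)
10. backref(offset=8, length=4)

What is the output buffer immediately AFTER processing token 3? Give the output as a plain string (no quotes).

Answer: BWBWB

Derivation:
Token 1: literal('B'). Output: "B"
Token 2: literal('W'). Output: "BW"
Token 3: backref(off=2, len=3) (overlapping!). Copied 'BWB' from pos 0. Output: "BWBWB"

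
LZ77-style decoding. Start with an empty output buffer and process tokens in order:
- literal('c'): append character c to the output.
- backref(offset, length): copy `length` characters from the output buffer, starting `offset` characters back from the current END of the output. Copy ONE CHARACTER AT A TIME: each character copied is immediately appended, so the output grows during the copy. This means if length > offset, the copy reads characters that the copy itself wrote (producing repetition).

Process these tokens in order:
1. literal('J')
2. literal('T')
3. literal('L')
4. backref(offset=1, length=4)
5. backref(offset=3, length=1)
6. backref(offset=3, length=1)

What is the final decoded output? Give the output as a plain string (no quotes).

Token 1: literal('J'). Output: "J"
Token 2: literal('T'). Output: "JT"
Token 3: literal('L'). Output: "JTL"
Token 4: backref(off=1, len=4) (overlapping!). Copied 'LLLL' from pos 2. Output: "JTLLLLL"
Token 5: backref(off=3, len=1). Copied 'L' from pos 4. Output: "JTLLLLLL"
Token 6: backref(off=3, len=1). Copied 'L' from pos 5. Output: "JTLLLLLLL"

Answer: JTLLLLLLL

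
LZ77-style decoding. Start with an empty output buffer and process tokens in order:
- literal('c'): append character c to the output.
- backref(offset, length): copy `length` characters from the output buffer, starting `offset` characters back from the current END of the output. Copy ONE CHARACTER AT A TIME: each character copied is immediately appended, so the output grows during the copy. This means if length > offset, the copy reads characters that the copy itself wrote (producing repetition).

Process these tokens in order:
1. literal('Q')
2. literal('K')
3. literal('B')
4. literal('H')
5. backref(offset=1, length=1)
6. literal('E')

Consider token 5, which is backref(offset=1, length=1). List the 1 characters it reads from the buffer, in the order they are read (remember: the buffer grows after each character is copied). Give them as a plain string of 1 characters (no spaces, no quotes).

Answer: H

Derivation:
Token 1: literal('Q'). Output: "Q"
Token 2: literal('K'). Output: "QK"
Token 3: literal('B'). Output: "QKB"
Token 4: literal('H'). Output: "QKBH"
Token 5: backref(off=1, len=1). Buffer before: "QKBH" (len 4)
  byte 1: read out[3]='H', append. Buffer now: "QKBHH"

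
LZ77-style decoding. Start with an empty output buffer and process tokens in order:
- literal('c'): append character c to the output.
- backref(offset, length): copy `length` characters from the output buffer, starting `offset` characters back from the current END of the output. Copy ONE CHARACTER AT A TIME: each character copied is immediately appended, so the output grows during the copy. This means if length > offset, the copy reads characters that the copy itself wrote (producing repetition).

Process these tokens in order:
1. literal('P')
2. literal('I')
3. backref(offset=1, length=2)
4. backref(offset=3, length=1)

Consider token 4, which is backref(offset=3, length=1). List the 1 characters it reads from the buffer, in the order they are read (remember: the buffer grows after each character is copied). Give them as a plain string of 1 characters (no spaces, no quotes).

Answer: I

Derivation:
Token 1: literal('P'). Output: "P"
Token 2: literal('I'). Output: "PI"
Token 3: backref(off=1, len=2) (overlapping!). Copied 'II' from pos 1. Output: "PIII"
Token 4: backref(off=3, len=1). Buffer before: "PIII" (len 4)
  byte 1: read out[1]='I', append. Buffer now: "PIIII"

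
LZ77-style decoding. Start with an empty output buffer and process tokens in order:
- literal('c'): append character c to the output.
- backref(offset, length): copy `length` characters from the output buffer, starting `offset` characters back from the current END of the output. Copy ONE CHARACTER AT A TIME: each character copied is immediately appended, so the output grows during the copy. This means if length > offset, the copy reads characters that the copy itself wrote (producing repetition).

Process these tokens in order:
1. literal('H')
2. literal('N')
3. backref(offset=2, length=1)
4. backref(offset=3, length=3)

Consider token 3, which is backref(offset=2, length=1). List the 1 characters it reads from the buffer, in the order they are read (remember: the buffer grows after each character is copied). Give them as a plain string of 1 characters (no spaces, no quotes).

Answer: H

Derivation:
Token 1: literal('H'). Output: "H"
Token 2: literal('N'). Output: "HN"
Token 3: backref(off=2, len=1). Buffer before: "HN" (len 2)
  byte 1: read out[0]='H', append. Buffer now: "HNH"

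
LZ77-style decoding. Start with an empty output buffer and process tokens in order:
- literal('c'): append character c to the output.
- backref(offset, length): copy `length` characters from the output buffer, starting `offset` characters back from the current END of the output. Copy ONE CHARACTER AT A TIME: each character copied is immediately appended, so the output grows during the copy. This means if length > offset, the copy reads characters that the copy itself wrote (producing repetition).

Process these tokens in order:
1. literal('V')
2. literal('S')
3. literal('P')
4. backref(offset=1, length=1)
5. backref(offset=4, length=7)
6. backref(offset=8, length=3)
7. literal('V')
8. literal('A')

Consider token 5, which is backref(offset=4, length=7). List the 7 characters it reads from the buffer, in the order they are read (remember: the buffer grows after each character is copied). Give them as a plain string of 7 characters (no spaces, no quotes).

Token 1: literal('V'). Output: "V"
Token 2: literal('S'). Output: "VS"
Token 3: literal('P'). Output: "VSP"
Token 4: backref(off=1, len=1). Copied 'P' from pos 2. Output: "VSPP"
Token 5: backref(off=4, len=7). Buffer before: "VSPP" (len 4)
  byte 1: read out[0]='V', append. Buffer now: "VSPPV"
  byte 2: read out[1]='S', append. Buffer now: "VSPPVS"
  byte 3: read out[2]='P', append. Buffer now: "VSPPVSP"
  byte 4: read out[3]='P', append. Buffer now: "VSPPVSPP"
  byte 5: read out[4]='V', append. Buffer now: "VSPPVSPPV"
  byte 6: read out[5]='S', append. Buffer now: "VSPPVSPPVS"
  byte 7: read out[6]='P', append. Buffer now: "VSPPVSPPVSP"

Answer: VSPPVSP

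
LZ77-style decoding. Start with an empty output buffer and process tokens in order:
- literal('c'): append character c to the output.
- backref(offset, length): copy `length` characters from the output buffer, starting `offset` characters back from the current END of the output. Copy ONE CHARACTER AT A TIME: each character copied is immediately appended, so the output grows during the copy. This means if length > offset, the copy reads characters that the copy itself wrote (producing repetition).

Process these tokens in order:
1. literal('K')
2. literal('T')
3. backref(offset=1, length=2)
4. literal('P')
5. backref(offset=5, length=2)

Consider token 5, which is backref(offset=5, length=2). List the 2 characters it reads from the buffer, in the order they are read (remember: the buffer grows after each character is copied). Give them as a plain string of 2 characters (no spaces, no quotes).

Token 1: literal('K'). Output: "K"
Token 2: literal('T'). Output: "KT"
Token 3: backref(off=1, len=2) (overlapping!). Copied 'TT' from pos 1. Output: "KTTT"
Token 4: literal('P'). Output: "KTTTP"
Token 5: backref(off=5, len=2). Buffer before: "KTTTP" (len 5)
  byte 1: read out[0]='K', append. Buffer now: "KTTTPK"
  byte 2: read out[1]='T', append. Buffer now: "KTTTPKT"

Answer: KT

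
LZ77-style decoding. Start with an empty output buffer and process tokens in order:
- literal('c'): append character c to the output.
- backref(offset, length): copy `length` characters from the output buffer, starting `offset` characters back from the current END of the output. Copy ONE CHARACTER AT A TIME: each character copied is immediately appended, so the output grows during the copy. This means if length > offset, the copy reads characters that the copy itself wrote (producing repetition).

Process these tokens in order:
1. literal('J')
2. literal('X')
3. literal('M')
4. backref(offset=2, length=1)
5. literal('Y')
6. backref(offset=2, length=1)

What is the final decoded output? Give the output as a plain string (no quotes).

Answer: JXMXYX

Derivation:
Token 1: literal('J'). Output: "J"
Token 2: literal('X'). Output: "JX"
Token 3: literal('M'). Output: "JXM"
Token 4: backref(off=2, len=1). Copied 'X' from pos 1. Output: "JXMX"
Token 5: literal('Y'). Output: "JXMXY"
Token 6: backref(off=2, len=1). Copied 'X' from pos 3. Output: "JXMXYX"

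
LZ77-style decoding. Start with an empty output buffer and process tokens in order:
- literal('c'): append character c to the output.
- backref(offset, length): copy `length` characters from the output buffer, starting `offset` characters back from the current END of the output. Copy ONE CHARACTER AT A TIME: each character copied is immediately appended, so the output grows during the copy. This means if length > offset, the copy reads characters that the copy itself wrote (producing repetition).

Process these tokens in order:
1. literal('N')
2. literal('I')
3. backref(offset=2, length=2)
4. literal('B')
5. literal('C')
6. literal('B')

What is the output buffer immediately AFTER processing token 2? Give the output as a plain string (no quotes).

Token 1: literal('N'). Output: "N"
Token 2: literal('I'). Output: "NI"

Answer: NI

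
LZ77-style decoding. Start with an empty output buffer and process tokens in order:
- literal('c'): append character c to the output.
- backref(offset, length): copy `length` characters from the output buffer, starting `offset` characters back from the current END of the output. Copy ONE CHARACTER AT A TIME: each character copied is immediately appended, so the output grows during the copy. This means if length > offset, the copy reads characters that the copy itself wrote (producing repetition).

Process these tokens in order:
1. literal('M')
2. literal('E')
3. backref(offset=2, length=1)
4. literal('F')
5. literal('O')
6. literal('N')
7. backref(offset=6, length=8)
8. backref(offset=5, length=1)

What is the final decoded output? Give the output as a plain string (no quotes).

Token 1: literal('M'). Output: "M"
Token 2: literal('E'). Output: "ME"
Token 3: backref(off=2, len=1). Copied 'M' from pos 0. Output: "MEM"
Token 4: literal('F'). Output: "MEMF"
Token 5: literal('O'). Output: "MEMFO"
Token 6: literal('N'). Output: "MEMFON"
Token 7: backref(off=6, len=8) (overlapping!). Copied 'MEMFONME' from pos 0. Output: "MEMFONMEMFONME"
Token 8: backref(off=5, len=1). Copied 'F' from pos 9. Output: "MEMFONMEMFONMEF"

Answer: MEMFONMEMFONMEF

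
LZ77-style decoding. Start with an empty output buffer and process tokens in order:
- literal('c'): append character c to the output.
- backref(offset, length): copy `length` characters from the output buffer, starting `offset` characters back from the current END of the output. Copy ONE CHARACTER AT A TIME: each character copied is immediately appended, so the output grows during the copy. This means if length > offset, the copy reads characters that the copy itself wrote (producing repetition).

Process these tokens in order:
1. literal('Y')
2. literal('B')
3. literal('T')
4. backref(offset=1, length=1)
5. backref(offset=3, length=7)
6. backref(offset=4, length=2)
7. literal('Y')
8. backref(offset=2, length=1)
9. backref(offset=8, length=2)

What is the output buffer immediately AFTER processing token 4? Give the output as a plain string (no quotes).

Token 1: literal('Y'). Output: "Y"
Token 2: literal('B'). Output: "YB"
Token 3: literal('T'). Output: "YBT"
Token 4: backref(off=1, len=1). Copied 'T' from pos 2. Output: "YBTT"

Answer: YBTT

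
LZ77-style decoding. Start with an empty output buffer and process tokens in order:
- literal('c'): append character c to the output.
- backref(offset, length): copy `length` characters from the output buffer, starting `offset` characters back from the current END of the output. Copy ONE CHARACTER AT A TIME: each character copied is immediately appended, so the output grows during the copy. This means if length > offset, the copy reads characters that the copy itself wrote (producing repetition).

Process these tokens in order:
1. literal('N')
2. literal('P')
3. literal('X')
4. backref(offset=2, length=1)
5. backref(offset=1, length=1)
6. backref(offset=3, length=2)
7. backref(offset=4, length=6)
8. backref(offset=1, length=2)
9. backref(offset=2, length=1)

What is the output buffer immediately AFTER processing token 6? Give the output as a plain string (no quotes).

Answer: NPXPPXP

Derivation:
Token 1: literal('N'). Output: "N"
Token 2: literal('P'). Output: "NP"
Token 3: literal('X'). Output: "NPX"
Token 4: backref(off=2, len=1). Copied 'P' from pos 1. Output: "NPXP"
Token 5: backref(off=1, len=1). Copied 'P' from pos 3. Output: "NPXPP"
Token 6: backref(off=3, len=2). Copied 'XP' from pos 2. Output: "NPXPPXP"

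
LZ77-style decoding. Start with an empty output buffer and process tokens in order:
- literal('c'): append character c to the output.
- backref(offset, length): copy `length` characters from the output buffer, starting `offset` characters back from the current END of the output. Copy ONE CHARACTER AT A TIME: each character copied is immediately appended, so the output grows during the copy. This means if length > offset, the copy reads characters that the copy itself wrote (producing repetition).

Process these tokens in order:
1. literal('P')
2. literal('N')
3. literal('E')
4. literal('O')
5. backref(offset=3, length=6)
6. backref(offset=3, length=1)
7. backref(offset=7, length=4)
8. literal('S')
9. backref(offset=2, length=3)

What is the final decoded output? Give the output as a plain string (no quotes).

Token 1: literal('P'). Output: "P"
Token 2: literal('N'). Output: "PN"
Token 3: literal('E'). Output: "PNE"
Token 4: literal('O'). Output: "PNEO"
Token 5: backref(off=3, len=6) (overlapping!). Copied 'NEONEO' from pos 1. Output: "PNEONEONEO"
Token 6: backref(off=3, len=1). Copied 'N' from pos 7. Output: "PNEONEONEON"
Token 7: backref(off=7, len=4). Copied 'NEON' from pos 4. Output: "PNEONEONEONNEON"
Token 8: literal('S'). Output: "PNEONEONEONNEONS"
Token 9: backref(off=2, len=3) (overlapping!). Copied 'NSN' from pos 14. Output: "PNEONEONEONNEONSNSN"

Answer: PNEONEONEONNEONSNSN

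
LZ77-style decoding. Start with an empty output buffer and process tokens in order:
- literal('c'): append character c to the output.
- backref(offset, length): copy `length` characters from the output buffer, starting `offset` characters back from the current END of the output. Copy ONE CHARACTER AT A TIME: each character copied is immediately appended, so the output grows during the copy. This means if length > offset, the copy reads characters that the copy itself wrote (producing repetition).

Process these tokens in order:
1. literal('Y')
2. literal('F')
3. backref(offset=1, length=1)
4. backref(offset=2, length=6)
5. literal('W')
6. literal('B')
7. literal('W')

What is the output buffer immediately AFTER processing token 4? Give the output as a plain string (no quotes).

Answer: YFFFFFFFF

Derivation:
Token 1: literal('Y'). Output: "Y"
Token 2: literal('F'). Output: "YF"
Token 3: backref(off=1, len=1). Copied 'F' from pos 1. Output: "YFF"
Token 4: backref(off=2, len=6) (overlapping!). Copied 'FFFFFF' from pos 1. Output: "YFFFFFFFF"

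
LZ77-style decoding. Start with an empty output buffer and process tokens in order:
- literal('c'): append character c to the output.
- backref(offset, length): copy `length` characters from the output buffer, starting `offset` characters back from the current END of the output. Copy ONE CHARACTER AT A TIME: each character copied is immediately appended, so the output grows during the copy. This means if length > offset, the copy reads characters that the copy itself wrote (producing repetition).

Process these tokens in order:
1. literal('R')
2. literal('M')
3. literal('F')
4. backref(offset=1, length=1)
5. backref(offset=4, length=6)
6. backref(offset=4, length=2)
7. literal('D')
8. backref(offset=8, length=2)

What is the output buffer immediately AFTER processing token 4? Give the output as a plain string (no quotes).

Answer: RMFF

Derivation:
Token 1: literal('R'). Output: "R"
Token 2: literal('M'). Output: "RM"
Token 3: literal('F'). Output: "RMF"
Token 4: backref(off=1, len=1). Copied 'F' from pos 2. Output: "RMFF"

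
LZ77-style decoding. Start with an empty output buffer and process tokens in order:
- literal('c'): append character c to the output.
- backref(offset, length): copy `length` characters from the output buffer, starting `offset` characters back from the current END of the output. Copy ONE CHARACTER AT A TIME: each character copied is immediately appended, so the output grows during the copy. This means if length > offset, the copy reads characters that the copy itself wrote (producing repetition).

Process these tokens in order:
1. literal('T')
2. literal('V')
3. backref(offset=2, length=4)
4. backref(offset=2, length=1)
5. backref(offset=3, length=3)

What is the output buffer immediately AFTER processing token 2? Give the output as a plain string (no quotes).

Answer: TV

Derivation:
Token 1: literal('T'). Output: "T"
Token 2: literal('V'). Output: "TV"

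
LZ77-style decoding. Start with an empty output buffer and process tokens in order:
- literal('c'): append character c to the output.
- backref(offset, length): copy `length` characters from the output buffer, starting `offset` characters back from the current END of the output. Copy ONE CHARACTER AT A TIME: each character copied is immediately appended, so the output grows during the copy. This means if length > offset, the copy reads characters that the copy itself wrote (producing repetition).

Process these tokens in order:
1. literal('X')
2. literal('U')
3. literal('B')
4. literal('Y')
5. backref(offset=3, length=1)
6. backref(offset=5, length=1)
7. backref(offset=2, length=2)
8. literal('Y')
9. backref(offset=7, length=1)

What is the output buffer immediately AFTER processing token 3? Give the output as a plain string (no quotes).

Answer: XUB

Derivation:
Token 1: literal('X'). Output: "X"
Token 2: literal('U'). Output: "XU"
Token 3: literal('B'). Output: "XUB"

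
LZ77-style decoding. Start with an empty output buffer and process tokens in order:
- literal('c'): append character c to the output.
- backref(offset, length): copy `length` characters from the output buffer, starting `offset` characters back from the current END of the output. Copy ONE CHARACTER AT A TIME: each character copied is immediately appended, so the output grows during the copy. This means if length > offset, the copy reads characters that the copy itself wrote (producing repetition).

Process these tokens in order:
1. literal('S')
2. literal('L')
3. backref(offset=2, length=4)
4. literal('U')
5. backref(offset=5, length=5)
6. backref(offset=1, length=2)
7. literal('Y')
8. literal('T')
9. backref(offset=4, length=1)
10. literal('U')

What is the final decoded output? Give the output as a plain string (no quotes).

Token 1: literal('S'). Output: "S"
Token 2: literal('L'). Output: "SL"
Token 3: backref(off=2, len=4) (overlapping!). Copied 'SLSL' from pos 0. Output: "SLSLSL"
Token 4: literal('U'). Output: "SLSLSLU"
Token 5: backref(off=5, len=5). Copied 'SLSLU' from pos 2. Output: "SLSLSLUSLSLU"
Token 6: backref(off=1, len=2) (overlapping!). Copied 'UU' from pos 11. Output: "SLSLSLUSLSLUUU"
Token 7: literal('Y'). Output: "SLSLSLUSLSLUUUY"
Token 8: literal('T'). Output: "SLSLSLUSLSLUUUYT"
Token 9: backref(off=4, len=1). Copied 'U' from pos 12. Output: "SLSLSLUSLSLUUUYTU"
Token 10: literal('U'). Output: "SLSLSLUSLSLUUUYTUU"

Answer: SLSLSLUSLSLUUUYTUU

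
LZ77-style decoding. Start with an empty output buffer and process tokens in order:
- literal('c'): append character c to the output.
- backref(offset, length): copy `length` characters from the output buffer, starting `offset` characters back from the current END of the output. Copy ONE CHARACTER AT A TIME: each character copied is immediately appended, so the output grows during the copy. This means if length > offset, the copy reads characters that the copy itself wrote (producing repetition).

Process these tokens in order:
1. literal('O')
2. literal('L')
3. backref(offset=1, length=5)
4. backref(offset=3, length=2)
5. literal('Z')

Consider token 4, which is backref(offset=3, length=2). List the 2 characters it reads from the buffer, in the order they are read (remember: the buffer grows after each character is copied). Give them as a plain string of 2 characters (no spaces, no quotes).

Answer: LL

Derivation:
Token 1: literal('O'). Output: "O"
Token 2: literal('L'). Output: "OL"
Token 3: backref(off=1, len=5) (overlapping!). Copied 'LLLLL' from pos 1. Output: "OLLLLLL"
Token 4: backref(off=3, len=2). Buffer before: "OLLLLLL" (len 7)
  byte 1: read out[4]='L', append. Buffer now: "OLLLLLLL"
  byte 2: read out[5]='L', append. Buffer now: "OLLLLLLLL"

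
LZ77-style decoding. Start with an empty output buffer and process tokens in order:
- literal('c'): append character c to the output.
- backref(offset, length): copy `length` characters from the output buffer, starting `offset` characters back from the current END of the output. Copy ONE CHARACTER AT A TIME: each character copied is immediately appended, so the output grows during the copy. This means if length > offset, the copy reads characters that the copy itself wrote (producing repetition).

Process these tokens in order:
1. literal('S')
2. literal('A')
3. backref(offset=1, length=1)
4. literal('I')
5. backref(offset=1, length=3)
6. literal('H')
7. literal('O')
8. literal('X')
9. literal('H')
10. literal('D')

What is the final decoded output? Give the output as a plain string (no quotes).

Answer: SAAIIIIHOXHD

Derivation:
Token 1: literal('S'). Output: "S"
Token 2: literal('A'). Output: "SA"
Token 3: backref(off=1, len=1). Copied 'A' from pos 1. Output: "SAA"
Token 4: literal('I'). Output: "SAAI"
Token 5: backref(off=1, len=3) (overlapping!). Copied 'III' from pos 3. Output: "SAAIIII"
Token 6: literal('H'). Output: "SAAIIIIH"
Token 7: literal('O'). Output: "SAAIIIIHO"
Token 8: literal('X'). Output: "SAAIIIIHOX"
Token 9: literal('H'). Output: "SAAIIIIHOXH"
Token 10: literal('D'). Output: "SAAIIIIHOXHD"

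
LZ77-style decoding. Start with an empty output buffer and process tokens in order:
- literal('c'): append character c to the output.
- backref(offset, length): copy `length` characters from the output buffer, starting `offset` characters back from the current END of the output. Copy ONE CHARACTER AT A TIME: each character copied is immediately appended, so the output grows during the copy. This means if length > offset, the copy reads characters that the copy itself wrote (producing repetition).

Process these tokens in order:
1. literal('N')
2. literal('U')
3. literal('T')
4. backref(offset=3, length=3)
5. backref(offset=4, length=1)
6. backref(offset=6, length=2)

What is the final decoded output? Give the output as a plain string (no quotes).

Token 1: literal('N'). Output: "N"
Token 2: literal('U'). Output: "NU"
Token 3: literal('T'). Output: "NUT"
Token 4: backref(off=3, len=3). Copied 'NUT' from pos 0. Output: "NUTNUT"
Token 5: backref(off=4, len=1). Copied 'T' from pos 2. Output: "NUTNUTT"
Token 6: backref(off=6, len=2). Copied 'UT' from pos 1. Output: "NUTNUTTUT"

Answer: NUTNUTTUT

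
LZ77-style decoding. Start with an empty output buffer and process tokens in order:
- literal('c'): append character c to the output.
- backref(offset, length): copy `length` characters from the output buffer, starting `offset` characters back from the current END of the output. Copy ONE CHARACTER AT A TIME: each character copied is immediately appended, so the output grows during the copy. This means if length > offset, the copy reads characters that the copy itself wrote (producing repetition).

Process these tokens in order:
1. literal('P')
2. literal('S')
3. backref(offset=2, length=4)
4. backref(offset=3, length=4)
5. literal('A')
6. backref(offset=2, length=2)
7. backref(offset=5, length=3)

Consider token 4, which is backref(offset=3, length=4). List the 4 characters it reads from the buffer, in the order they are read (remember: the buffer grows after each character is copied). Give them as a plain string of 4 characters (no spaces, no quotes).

Token 1: literal('P'). Output: "P"
Token 2: literal('S'). Output: "PS"
Token 3: backref(off=2, len=4) (overlapping!). Copied 'PSPS' from pos 0. Output: "PSPSPS"
Token 4: backref(off=3, len=4). Buffer before: "PSPSPS" (len 6)
  byte 1: read out[3]='S', append. Buffer now: "PSPSPSS"
  byte 2: read out[4]='P', append. Buffer now: "PSPSPSSP"
  byte 3: read out[5]='S', append. Buffer now: "PSPSPSSPS"
  byte 4: read out[6]='S', append. Buffer now: "PSPSPSSPSS"

Answer: SPSS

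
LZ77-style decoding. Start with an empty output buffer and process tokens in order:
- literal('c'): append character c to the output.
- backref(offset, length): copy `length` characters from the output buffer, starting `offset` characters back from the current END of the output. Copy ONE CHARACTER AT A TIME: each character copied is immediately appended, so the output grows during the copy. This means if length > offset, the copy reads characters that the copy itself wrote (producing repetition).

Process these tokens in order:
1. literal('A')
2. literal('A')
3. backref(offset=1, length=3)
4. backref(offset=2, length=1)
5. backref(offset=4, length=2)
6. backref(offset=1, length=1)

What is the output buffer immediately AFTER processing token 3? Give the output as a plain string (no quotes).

Answer: AAAAA

Derivation:
Token 1: literal('A'). Output: "A"
Token 2: literal('A'). Output: "AA"
Token 3: backref(off=1, len=3) (overlapping!). Copied 'AAA' from pos 1. Output: "AAAAA"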